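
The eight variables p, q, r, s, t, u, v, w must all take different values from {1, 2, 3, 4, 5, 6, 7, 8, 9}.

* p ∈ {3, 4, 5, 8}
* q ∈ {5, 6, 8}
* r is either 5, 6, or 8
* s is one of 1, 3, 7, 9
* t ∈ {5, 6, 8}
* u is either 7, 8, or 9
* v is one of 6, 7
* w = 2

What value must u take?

9

w's domain is down to {2}, so w = 2.
q, r, t share exactly the 3 values {5, 6, 8}; by pigeonhole those values go to them, so strike 5, 6, 8 from p, u, v.
v's domain is down to {7}, so v = 7. Remove 7 from s, u.
So u = 9.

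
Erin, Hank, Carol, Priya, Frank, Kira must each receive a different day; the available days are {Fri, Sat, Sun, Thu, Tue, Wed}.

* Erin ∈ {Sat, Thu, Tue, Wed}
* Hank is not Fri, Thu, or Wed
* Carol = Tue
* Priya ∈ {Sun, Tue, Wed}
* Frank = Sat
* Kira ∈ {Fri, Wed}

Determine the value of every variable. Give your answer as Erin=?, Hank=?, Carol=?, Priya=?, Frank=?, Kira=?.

Carol must be Tue (only option left). Strike Tue from Erin, Hank, Priya.
Frank's domain is down to {Sat}, so Frank = Sat. Eliminate Sat elsewhere: Erin, Hank.
That leaves Hank = Sun. Eliminate Sun elsewhere: Priya.
Priya has just one choice, so Priya = Wed. Remove Wed from Erin, Kira.
Kira must be Fri (only option left).
That leaves Erin = Thu.

Erin=Thu, Hank=Sun, Carol=Tue, Priya=Wed, Frank=Sat, Kira=Fri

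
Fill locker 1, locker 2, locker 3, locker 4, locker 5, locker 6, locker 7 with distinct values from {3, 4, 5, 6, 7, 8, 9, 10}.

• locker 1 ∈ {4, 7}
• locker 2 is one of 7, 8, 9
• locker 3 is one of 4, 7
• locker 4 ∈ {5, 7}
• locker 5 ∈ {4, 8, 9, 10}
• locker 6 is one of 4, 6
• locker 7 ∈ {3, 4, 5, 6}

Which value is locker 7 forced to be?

locker 1 and locker 3 share exactly the 2 values {4, 7}; by pigeonhole those values go to them, so strike 4, 7 from locker 2, locker 4, locker 5, locker 6, locker 7.
That leaves locker 4 = 5. Remove 5 from locker 7.
That leaves locker 6 = 6. So locker 7 can't be 6.
So locker 7 = 3.

3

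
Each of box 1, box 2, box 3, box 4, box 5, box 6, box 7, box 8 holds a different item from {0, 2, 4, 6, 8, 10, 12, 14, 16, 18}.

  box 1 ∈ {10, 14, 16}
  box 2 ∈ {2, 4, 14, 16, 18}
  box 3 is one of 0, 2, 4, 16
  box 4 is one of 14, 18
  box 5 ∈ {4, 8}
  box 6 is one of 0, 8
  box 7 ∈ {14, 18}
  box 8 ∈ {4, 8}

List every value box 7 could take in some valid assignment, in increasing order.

14, 18

The 8 variables together cover exactly {0, 2, 4, 8, 10, 14, 16, 18} — 8 values for 8 variables — and 10 appears only in box 1's list, so box 1 = 10.
The 2 variables box 4 and box 7 are confined to {14, 18}, which locks those values in; drop them from box 2.
box 5 and box 8 share exactly the 2 values {4, 8}; by pigeonhole those values go to them, so strike 4, 8 from box 2, box 3, box 6.
box 6's domain is down to {0}, so box 6 = 0. Remove 0 from box 3.
No further eliminations apply; box 7 can still be any of 14, 18.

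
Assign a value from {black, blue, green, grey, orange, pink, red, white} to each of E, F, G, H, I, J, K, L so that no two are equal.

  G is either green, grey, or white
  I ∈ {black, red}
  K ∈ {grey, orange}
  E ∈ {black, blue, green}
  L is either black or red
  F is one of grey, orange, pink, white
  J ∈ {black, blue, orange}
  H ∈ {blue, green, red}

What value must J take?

orange

The 8 variables together cover exactly {black, blue, green, grey, orange, pink, red, white} — 8 values for 8 variables — and pink appears only in F's list, so F = pink.
The 7 still-open variables together cover exactly {black, blue, green, grey, orange, red, white} — 7 values for 7 variables — and white appears only in G's list, so G = white.
The 6 still-open variables together cover exactly {black, blue, green, grey, orange, red} — 6 values for 6 variables — and grey appears only in K's list, so K = grey.
The 5 still-open variables draw from only 5 values {black, blue, green, orange, red}, so each is used; only J can be orange, hence J = orange.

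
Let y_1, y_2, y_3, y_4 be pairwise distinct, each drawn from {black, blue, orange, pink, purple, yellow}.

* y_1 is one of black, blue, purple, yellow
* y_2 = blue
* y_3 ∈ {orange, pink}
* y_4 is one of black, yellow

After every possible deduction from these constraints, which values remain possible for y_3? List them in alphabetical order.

y_2 has just one choice, so y_2 = blue. So y_1 can't be blue.
No further eliminations apply; y_3 can still be any of orange, pink.

orange, pink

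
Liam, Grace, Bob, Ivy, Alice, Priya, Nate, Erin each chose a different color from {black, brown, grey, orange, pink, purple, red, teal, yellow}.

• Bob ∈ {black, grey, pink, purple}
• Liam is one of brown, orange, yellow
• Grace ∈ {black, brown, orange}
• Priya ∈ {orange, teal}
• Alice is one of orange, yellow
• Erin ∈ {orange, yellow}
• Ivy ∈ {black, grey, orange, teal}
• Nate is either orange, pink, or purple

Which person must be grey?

The 2 variables Alice and Erin are confined to {orange, yellow}, which locks those values in; drop them from Liam, Grace, Ivy, Priya, Nate.
That leaves Liam = brown. Remove brown from Grace.
Grace has just one choice, so Grace = black. Strike black from Bob, Ivy.
Priya's domain is down to {teal}, so Priya = teal. Strike teal from Ivy.
So grey goes to Ivy.

Ivy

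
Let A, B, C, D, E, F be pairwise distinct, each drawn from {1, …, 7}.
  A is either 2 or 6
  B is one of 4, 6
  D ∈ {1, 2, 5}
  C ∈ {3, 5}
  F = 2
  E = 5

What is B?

E has just one choice, so E = 5. Strike 5 from C, D.
F's domain is down to {2}, so F = 2. Eliminate 2 elsewhere: A, D.
That leaves A = 6. So B can't be 6.
So B = 4.

4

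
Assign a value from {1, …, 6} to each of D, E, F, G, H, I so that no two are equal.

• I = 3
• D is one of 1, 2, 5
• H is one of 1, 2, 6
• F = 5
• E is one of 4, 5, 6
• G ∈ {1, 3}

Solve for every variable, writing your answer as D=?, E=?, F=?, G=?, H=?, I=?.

F must be 5 (only option left). Eliminate 5 elsewhere: D, E.
I must be 3 (only option left). So G can't be 3.
That leaves G = 1. Remove 1 from D, H.
D's domain is down to {2}, so D = 2. Eliminate 2 elsewhere: H.
H's domain is down to {6}, so H = 6. Strike 6 from E.
That leaves E = 4.

D=2, E=4, F=5, G=1, H=6, I=3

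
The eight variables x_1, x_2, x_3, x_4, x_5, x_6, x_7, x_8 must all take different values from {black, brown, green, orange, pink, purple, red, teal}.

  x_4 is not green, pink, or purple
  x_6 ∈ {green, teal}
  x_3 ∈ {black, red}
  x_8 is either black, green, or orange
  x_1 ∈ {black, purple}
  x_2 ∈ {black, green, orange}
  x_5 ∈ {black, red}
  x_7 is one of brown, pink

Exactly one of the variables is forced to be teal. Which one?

Among the 8 variables, pink fits only x_7 (and all 8 values in {black, brown, green, orange, pink, purple, red, teal} must be used), so x_7 = pink.
Among the 7 still-open variables, brown fits only x_4 (and all 7 values in {black, brown, green, orange, purple, red, teal} must be used), so x_4 = brown.
The 6 still-open variables together cover exactly {black, green, orange, purple, red, teal} — 6 values for 6 variables — and purple appears only in x_1's list, so x_1 = purple.
The 5 still-open variables together cover exactly {black, green, orange, red, teal} — 5 values for 5 variables — and teal appears only in x_6's list, so x_6 = teal.

x_6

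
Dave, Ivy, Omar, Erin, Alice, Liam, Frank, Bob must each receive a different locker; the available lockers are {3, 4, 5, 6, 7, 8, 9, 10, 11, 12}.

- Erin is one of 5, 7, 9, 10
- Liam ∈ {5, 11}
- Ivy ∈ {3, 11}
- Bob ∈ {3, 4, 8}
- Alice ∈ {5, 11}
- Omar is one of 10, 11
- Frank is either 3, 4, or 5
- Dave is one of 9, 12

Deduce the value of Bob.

Alice and Liam between them cover only {5, 11} — a naked pair. Remove those values from Ivy, Omar, Erin, Frank.
Ivy has just one choice, so Ivy = 3. Strike 3 from Frank, Bob.
Omar's domain is down to {10}, so Omar = 10. Remove 10 from Erin.
Frank has just one choice, so Frank = 4. So Bob can't be 4.
So Bob = 8.

8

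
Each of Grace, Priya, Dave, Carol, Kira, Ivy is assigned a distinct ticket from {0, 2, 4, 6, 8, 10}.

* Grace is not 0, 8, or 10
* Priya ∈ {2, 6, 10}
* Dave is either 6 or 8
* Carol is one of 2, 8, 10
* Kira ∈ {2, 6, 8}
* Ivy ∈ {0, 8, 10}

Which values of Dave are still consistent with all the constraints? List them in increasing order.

6, 8

The 6 variables together cover exactly {0, 2, 4, 6, 8, 10} — 6 values for 6 variables — and 0 appears only in Ivy's list, so Ivy = 0.
The 5 still-open variables draw from only 5 values {2, 4, 6, 8, 10}, so each is used; only Grace can be 4, hence Grace = 4.
No further eliminations apply; Dave can still be any of 6, 8.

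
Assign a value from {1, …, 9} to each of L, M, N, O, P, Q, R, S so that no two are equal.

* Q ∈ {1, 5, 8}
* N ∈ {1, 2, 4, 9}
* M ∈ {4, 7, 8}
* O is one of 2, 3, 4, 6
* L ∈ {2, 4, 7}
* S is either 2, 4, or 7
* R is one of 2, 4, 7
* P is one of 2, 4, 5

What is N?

9

L, R, S share exactly the 3 values {2, 4, 7}; by pigeonhole those values go to them, so strike 2, 4, 7 from M, N, O, P.
M has just one choice, so M = 8. Eliminate 8 elsewhere: Q.
P has just one choice, so P = 5. So Q can't be 5.
Q must be 1 (only option left). Eliminate 1 elsewhere: N.
So N = 9.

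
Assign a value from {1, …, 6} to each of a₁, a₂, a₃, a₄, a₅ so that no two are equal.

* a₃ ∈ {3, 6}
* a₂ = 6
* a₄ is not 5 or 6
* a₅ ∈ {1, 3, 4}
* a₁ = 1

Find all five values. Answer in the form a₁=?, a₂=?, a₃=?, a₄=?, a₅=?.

a₁=1, a₂=6, a₃=3, a₄=2, a₅=4

a₁ must be 1 (only option left). Eliminate 1 elsewhere: a₄, a₅.
a₂ must be 6 (only option left). Eliminate 6 elsewhere: a₃.
That leaves a₃ = 3. Strike 3 from a₄, a₅.
a₅ must be 4 (only option left). Eliminate 4 elsewhere: a₄.
That leaves a₄ = 2.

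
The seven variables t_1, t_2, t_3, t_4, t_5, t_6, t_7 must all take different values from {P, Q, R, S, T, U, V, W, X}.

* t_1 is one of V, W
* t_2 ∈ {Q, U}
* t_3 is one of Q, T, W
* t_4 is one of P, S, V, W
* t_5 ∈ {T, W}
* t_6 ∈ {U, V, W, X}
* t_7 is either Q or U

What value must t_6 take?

X

The 2 variables t_2 and t_7 are confined to {Q, U}, which locks those values in; drop them from t_3, t_6.
t_3 and t_5 between them cover only {T, W} — a naked pair. Remove those values from t_1, t_4, t_6.
t_1's domain is down to {V}, so t_1 = V. Remove V from t_4, t_6.
So t_6 = X.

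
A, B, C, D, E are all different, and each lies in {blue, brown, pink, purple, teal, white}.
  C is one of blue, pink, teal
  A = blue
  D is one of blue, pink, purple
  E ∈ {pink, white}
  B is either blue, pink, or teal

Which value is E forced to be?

A must be blue (only option left). So B, C, D can't be blue.
The 4 still-open variables together cover exactly {pink, purple, teal, white} — 4 values for 4 variables — and purple appears only in D's list, so D = purple.
The 3 still-open variables draw from only 3 values {pink, teal, white}, so each is used; only E can be white, hence E = white.

white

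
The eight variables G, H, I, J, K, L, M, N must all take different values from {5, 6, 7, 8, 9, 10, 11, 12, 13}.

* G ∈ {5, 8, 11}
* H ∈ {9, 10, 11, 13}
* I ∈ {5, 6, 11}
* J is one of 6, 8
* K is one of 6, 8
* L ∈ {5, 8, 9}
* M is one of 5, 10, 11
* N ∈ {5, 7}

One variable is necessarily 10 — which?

M

The 8 variables together cover exactly {5, 6, 7, 8, 9, 10, 11, 13} — 8 values for 8 variables — and 7 appears only in N's list, so N = 7.
The 7 still-open variables together cover exactly {5, 6, 8, 9, 10, 11, 13} — 7 values for 7 variables — and 13 appears only in H's list, so H = 13.
The 6 still-open variables together cover exactly {5, 6, 8, 9, 10, 11} — 6 values for 6 variables — and 9 appears only in L's list, so L = 9.
The 5 still-open variables draw from only 5 values {5, 6, 8, 10, 11}, so each is used; only M can be 10, hence M = 10.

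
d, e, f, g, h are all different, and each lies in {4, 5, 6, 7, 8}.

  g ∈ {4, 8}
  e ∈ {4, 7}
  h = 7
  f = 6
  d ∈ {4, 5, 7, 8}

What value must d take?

5

f has just one choice, so f = 6.
h's domain is down to {7}, so h = 7. Remove 7 from d, e.
That leaves e = 4. So d, g can't be 4.
g must be 8 (only option left). Strike 8 from d.
So d = 5.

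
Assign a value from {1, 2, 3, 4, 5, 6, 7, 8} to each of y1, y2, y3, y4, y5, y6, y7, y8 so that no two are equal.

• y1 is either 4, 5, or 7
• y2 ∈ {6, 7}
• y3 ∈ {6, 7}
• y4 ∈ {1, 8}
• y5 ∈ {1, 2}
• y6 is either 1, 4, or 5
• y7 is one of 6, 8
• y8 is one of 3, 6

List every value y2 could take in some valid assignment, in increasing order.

The 8 variables draw from only 8 values {1, 2, 3, 4, 5, 6, 7, 8}, so each is used; only y5 can be 2, hence y5 = 2.
Among the 7 still-open variables, 3 fits only y8 (and all 7 values in {1, 3, 4, 5, 6, 7, 8} must be used), so y8 = 3.
The 2 variables y2 and y3 are confined to {6, 7}, which locks those values in; drop them from y1, y7.
y7 has just one choice, so y7 = 8. So y4 can't be 8.
y4 must be 1 (only option left). Remove 1 from y6.
No further eliminations apply; y2 can still be any of 6, 7.

6, 7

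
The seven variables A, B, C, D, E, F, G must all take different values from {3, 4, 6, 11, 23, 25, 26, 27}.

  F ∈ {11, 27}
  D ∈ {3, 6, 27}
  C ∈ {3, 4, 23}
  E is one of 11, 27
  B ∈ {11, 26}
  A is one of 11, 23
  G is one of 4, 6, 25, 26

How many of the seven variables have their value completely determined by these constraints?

2

E and F between them cover only {11, 27} — a naked pair. Remove those values from A, B, D.
That leaves A = 23. Remove 23 from C.
B has just one choice, so B = 26. So G can't be 26.
Determined: A=23, B=26. The other variables each still have more than one consistent value. That makes 2.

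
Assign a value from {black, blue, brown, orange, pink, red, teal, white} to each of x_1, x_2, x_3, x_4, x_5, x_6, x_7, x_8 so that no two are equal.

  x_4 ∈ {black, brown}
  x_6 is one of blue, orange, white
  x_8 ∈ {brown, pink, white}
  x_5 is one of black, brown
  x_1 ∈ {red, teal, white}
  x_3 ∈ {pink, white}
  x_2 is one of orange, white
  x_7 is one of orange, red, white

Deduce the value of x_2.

orange

The 8 variables draw from only 8 values {black, blue, brown, orange, pink, red, teal, white}, so each is used; only x_6 can be blue, hence x_6 = blue.
Among the 7 still-open variables, teal fits only x_1 (and all 7 values in {black, brown, orange, pink, red, teal, white} must be used), so x_1 = teal.
The 6 still-open variables together cover exactly {black, brown, orange, pink, red, white} — 6 values for 6 variables — and red appears only in x_7's list, so x_7 = red.
The 5 still-open variables together cover exactly {black, brown, orange, pink, white} — 5 values for 5 variables — and orange appears only in x_2's list, so x_2 = orange.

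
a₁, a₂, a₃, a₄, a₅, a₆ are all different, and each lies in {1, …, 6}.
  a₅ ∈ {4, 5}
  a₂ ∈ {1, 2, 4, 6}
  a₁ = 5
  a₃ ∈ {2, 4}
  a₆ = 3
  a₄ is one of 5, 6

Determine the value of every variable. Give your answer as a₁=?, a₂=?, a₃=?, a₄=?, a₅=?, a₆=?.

a₁'s domain is down to {5}, so a₁ = 5. Remove 5 from a₄, a₅.
a₄ must be 6 (only option left). So a₂ can't be 6.
That leaves a₅ = 4. Strike 4 from a₂, a₃.
a₆ must be 3 (only option left).
a₃ must be 2 (only option left). So a₂ can't be 2.
a₂ must be 1 (only option left).

a₁=5, a₂=1, a₃=2, a₄=6, a₅=4, a₆=3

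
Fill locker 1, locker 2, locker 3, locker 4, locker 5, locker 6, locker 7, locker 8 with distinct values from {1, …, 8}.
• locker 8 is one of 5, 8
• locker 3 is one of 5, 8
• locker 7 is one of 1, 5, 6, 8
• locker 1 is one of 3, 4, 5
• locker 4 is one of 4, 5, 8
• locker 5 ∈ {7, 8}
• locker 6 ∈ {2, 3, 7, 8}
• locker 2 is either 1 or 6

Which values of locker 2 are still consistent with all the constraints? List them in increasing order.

The 8 variables draw from only 8 values {1, 2, 3, 4, 5, 6, 7, 8}, so each is used; only locker 6 can be 2, hence locker 6 = 2.
The 7 still-open variables together cover exactly {1, 3, 4, 5, 6, 7, 8} — 7 values for 7 variables — and 3 appears only in locker 1's list, so locker 1 = 3.
The 6 still-open variables draw from only 6 values {1, 4, 5, 6, 7, 8}, so each is used; only locker 4 can be 4, hence locker 4 = 4.
The 5 still-open variables draw from only 5 values {1, 5, 6, 7, 8}, so each is used; only locker 5 can be 7, hence locker 5 = 7.
The 2 variables locker 3 and locker 8 are confined to {5, 8}, which locks those values in; drop them from locker 7.
No further eliminations apply; locker 2 can still be any of 1, 6.

1, 6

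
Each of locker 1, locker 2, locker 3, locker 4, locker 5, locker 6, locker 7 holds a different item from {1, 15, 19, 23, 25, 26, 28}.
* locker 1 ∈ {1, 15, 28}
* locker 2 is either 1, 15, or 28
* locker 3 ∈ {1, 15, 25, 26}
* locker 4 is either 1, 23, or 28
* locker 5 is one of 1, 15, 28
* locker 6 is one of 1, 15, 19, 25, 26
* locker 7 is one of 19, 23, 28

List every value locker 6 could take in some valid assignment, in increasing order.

25, 26

locker 1, locker 2, locker 5 share exactly the 3 values {1, 15, 28}; by pigeonhole those values go to them, so strike 1, 15, 28 from locker 3, locker 4, locker 6, locker 7.
locker 4 has just one choice, so locker 4 = 23. Remove 23 from locker 7.
That leaves locker 7 = 19. Strike 19 from locker 6.
No further eliminations apply; locker 6 can still be any of 25, 26.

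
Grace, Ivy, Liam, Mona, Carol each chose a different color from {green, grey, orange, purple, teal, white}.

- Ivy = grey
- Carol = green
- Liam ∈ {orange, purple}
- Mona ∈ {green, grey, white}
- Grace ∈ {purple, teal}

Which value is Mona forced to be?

white

Ivy must be grey (only option left). Strike grey from Mona.
Carol has just one choice, so Carol = green. So Mona can't be green.
So Mona = white.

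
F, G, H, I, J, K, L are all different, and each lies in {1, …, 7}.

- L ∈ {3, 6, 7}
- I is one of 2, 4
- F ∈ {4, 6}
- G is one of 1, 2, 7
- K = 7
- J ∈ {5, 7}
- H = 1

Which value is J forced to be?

5

H must be 1 (only option left). Remove 1 from G.
That leaves K = 7. Remove 7 from G, J, L.
So J = 5.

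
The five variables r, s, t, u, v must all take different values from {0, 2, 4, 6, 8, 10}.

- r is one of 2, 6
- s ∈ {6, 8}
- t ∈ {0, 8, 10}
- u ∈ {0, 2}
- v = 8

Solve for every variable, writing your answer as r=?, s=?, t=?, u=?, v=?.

r=2, s=6, t=10, u=0, v=8

v's domain is down to {8}, so v = 8. So s, t can't be 8.
s must be 6 (only option left). Remove 6 from r.
That leaves r = 2. Eliminate 2 elsewhere: u.
u must be 0 (only option left). Strike 0 from t.
That leaves t = 10.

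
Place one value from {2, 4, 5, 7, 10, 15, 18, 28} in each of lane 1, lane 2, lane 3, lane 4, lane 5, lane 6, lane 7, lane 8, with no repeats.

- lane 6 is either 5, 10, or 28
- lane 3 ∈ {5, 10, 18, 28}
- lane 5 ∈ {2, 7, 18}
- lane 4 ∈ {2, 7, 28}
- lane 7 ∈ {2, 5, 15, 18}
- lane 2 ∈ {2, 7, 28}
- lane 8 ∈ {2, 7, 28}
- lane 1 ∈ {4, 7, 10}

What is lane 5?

18

The 8 variables draw from only 8 values {2, 4, 5, 7, 10, 15, 18, 28}, so each is used; only lane 1 can be 4, hence lane 1 = 4.
The 7 still-open variables together cover exactly {2, 5, 7, 10, 15, 18, 28} — 7 values for 7 variables — and 15 appears only in lane 7's list, so lane 7 = 15.
lane 2, lane 4, lane 8 share exactly the 3 values {2, 7, 28}; by pigeonhole those values go to them, so strike 2, 7, 28 from lane 3, lane 5, lane 6.
So lane 5 = 18.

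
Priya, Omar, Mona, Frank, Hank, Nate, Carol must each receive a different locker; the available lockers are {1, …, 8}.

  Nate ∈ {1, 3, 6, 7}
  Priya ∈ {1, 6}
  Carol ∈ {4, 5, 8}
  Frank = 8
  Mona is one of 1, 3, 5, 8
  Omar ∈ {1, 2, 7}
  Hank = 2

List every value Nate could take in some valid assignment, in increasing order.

1, 3, 6, 7

Frank must be 8 (only option left). So Mona, Carol can't be 8.
Hank must be 2 (only option left). Strike 2 from Omar.
No further eliminations apply; Nate can still be any of 1, 3, 6, 7.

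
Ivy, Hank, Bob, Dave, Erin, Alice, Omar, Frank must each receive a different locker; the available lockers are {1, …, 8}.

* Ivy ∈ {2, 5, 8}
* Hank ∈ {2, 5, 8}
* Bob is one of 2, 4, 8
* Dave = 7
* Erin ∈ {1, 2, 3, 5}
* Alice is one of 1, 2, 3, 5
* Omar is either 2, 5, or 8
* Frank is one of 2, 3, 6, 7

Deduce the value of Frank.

Dave has just one choice, so Dave = 7. Remove 7 from Frank.
Among the 7 still-open variables, 4 fits only Bob (and all 7 values in {1, 2, 3, 4, 5, 6, 8} must be used), so Bob = 4.
The 6 still-open variables together cover exactly {1, 2, 3, 5, 6, 8} — 6 values for 6 variables — and 6 appears only in Frank's list, so Frank = 6.

6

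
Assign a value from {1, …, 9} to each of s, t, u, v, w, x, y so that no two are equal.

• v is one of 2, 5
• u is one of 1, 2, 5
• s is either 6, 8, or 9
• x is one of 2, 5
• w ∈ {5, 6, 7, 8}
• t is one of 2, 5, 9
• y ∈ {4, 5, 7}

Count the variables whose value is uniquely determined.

2

v and x between them cover only {2, 5} — a naked pair. Remove those values from t, u, w, y.
t has just one choice, so t = 9. Remove 9 from s.
u must be 1 (only option left).
Determined: t=9, u=1. The other variables each still have more than one consistent value. That makes 2.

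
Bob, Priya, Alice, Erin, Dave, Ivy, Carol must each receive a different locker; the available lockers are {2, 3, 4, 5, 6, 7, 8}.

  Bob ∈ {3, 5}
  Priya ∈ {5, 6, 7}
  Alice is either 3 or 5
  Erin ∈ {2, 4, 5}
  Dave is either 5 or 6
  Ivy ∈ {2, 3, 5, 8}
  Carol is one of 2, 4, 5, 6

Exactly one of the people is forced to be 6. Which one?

Dave

The 7 variables together cover exactly {2, 3, 4, 5, 6, 7, 8} — 7 values for 7 variables — and 7 appears only in Priya's list, so Priya = 7.
The 6 still-open variables draw from only 6 values {2, 3, 4, 5, 6, 8}, so each is used; only Ivy can be 8, hence Ivy = 8.
The 2 variables Bob and Alice are confined to {3, 5}, which locks those values in; drop them from Erin, Dave, Carol.
So 6 goes to Dave.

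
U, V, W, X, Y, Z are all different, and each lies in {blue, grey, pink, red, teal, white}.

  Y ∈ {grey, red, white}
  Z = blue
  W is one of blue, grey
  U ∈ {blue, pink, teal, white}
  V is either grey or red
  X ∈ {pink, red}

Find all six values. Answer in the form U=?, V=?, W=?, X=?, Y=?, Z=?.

Z has just one choice, so Z = blue. Remove blue from U, W.
W must be grey (only option left). Remove grey from V, Y.
V's domain is down to {red}, so V = red. Strike red from X, Y.
That leaves X = pink. Strike pink from U.
That leaves Y = white. Remove white from U.
U's domain is down to {teal}, so U = teal.

U=teal, V=red, W=grey, X=pink, Y=white, Z=blue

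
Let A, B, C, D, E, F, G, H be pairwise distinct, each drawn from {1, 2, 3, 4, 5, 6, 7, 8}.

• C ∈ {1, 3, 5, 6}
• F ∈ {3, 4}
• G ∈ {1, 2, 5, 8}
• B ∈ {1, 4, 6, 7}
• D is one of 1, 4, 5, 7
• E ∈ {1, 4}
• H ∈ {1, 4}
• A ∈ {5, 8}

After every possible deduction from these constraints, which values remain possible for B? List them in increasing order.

6, 7

Among the 8 variables, 2 fits only G (and all 8 values in {1, 2, 3, 4, 5, 6, 7, 8} must be used), so G = 2.
The 7 still-open variables together cover exactly {1, 3, 4, 5, 6, 7, 8} — 7 values for 7 variables — and 8 appears only in A's list, so A = 8.
The 2 variables E and H are confined to {1, 4}, which locks those values in; drop them from B, C, D, F.
F has just one choice, so F = 3. Strike 3 from C.
No further eliminations apply; B can still be any of 6, 7.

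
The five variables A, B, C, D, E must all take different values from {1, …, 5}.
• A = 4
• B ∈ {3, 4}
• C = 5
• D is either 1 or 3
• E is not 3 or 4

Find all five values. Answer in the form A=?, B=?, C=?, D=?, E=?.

A must be 4 (only option left). So B can't be 4.
B must be 3 (only option left). Eliminate 3 elsewhere: D.
C must be 5 (only option left). Strike 5 from E.
That leaves D = 1. So E can't be 1.
E's domain is down to {2}, so E = 2.

A=4, B=3, C=5, D=1, E=2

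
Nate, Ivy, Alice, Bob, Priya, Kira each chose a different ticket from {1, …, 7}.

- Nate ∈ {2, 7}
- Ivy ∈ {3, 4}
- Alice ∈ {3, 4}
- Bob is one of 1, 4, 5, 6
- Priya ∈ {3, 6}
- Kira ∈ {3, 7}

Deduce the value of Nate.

2

Ivy and Alice between them cover only {3, 4} — a naked pair. Remove those values from Bob, Priya, Kira.
Priya must be 6 (only option left). So Bob can't be 6.
Kira must be 7 (only option left). Strike 7 from Nate.
So Nate = 2.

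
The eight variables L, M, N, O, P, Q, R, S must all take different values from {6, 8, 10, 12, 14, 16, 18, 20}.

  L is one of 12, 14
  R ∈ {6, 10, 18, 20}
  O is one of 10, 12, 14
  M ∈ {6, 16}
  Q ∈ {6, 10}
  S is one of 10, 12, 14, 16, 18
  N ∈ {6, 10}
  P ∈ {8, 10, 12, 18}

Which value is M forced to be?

16

Among the 8 variables, 8 fits only P (and all 8 values in {6, 8, 10, 12, 14, 16, 18, 20} must be used), so P = 8.
Among the 7 still-open variables, 20 fits only R (and all 7 values in {6, 10, 12, 14, 16, 18, 20} must be used), so R = 20.
The 6 still-open variables together cover exactly {6, 10, 12, 14, 16, 18} — 6 values for 6 variables — and 18 appears only in S's list, so S = 18.
Among the 5 still-open variables, 16 fits only M (and all 5 values in {6, 10, 12, 14, 16} must be used), so M = 16.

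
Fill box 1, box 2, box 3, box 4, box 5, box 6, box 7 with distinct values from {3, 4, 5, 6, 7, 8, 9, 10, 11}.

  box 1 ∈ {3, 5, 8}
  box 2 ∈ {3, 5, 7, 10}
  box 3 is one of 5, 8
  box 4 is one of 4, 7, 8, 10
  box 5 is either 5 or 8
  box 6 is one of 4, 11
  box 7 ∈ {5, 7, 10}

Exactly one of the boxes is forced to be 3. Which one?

Among the 7 variables, 11 fits only box 6 (and all 7 values in {3, 4, 5, 7, 8, 10, 11} must be used), so box 6 = 11.
The 6 still-open variables draw from only 6 values {3, 4, 5, 7, 8, 10}, so each is used; only box 4 can be 4, hence box 4 = 4.
box 3 and box 5 share exactly the 2 values {5, 8}; by pigeonhole those values go to them, so strike 5, 8 from box 1, box 2, box 7.

box 1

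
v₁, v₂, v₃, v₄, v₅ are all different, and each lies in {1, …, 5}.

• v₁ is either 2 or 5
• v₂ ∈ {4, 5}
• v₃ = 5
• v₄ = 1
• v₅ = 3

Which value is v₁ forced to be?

v₃ must be 5 (only option left). Eliminate 5 elsewhere: v₁, v₂.
So v₁ = 2.

2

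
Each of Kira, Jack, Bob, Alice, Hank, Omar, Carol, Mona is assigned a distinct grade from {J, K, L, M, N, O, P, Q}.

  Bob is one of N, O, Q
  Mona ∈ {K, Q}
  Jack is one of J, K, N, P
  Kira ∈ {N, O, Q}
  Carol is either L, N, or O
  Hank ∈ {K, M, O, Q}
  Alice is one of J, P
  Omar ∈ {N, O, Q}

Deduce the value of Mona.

Among the 8 variables, L fits only Carol (and all 8 values in {J, K, L, M, N, O, P, Q} must be used), so Carol = L.
The 7 still-open variables together cover exactly {J, K, M, N, O, P, Q} — 7 values for 7 variables — and M appears only in Hank's list, so Hank = M.
Kira, Bob, Omar share exactly the 3 values {N, O, Q}; by pigeonhole those values go to them, so strike N, O, Q from Jack, Mona.
So Mona = K.

K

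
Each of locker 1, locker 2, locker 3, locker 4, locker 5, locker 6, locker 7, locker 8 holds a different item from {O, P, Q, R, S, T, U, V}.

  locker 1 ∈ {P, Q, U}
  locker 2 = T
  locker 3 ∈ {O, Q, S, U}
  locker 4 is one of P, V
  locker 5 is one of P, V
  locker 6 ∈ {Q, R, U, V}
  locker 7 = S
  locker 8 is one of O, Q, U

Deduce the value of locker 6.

locker 2's domain is down to {T}, so locker 2 = T.
locker 7 must be S (only option left). Remove S from locker 3.
The 6 still-open variables draw from only 6 values {O, P, Q, R, U, V}, so each is used; only locker 6 can be R, hence locker 6 = R.

R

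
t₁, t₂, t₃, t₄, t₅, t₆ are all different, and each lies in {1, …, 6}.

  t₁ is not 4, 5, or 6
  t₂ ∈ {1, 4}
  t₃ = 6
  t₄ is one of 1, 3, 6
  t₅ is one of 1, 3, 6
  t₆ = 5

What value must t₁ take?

2

t₃ must be 6 (only option left). Eliminate 6 elsewhere: t₄, t₅.
That leaves t₆ = 5.
Among the 4 still-open variables, 2 fits only t₁ (and all 4 values in {1, 2, 3, 4} must be used), so t₁ = 2.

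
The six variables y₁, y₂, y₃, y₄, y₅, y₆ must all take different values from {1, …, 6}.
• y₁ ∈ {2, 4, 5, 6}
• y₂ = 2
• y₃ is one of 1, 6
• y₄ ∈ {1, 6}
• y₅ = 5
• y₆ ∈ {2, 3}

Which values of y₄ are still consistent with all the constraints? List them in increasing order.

1, 6

y₂ has just one choice, so y₂ = 2. Eliminate 2 elsewhere: y₁, y₆.
y₅'s domain is down to {5}, so y₅ = 5. Eliminate 5 elsewhere: y₁.
That leaves y₆ = 3.
The 3 still-open variables together cover exactly {1, 4, 6} — 3 values for 3 variables — and 4 appears only in y₁'s list, so y₁ = 4.
No further eliminations apply; y₄ can still be any of 1, 6.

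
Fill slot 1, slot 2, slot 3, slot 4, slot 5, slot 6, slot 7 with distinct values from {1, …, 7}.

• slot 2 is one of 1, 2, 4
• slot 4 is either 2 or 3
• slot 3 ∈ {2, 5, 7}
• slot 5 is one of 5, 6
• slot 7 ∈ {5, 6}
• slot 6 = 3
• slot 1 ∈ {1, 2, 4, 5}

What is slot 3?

slot 6 has just one choice, so slot 6 = 3. So slot 4 can't be 3.
slot 4's domain is down to {2}, so slot 4 = 2. Strike 2 from slot 1, slot 2, slot 3.
The 5 still-open variables draw from only 5 values {1, 4, 5, 6, 7}, so each is used; only slot 3 can be 7, hence slot 3 = 7.

7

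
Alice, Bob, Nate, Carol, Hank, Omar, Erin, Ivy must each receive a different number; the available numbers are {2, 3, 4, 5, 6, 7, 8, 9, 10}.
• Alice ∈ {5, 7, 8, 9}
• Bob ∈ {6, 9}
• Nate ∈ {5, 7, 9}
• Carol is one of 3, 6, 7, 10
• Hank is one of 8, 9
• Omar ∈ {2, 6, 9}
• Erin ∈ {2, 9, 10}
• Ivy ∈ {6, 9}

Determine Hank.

8

Among the 8 variables, 3 fits only Carol (and all 8 values in {2, 3, 5, 6, 7, 8, 9, 10} must be used), so Carol = 3.
The 7 still-open variables draw from only 7 values {2, 5, 6, 7, 8, 9, 10}, so each is used; only Erin can be 10, hence Erin = 10.
The 6 still-open variables draw from only 6 values {2, 5, 6, 7, 8, 9}, so each is used; only Omar can be 2, hence Omar = 2.
Bob and Ivy share exactly the 2 values {6, 9}; by pigeonhole those values go to them, so strike 6, 9 from Alice, Nate, Hank.
So Hank = 8.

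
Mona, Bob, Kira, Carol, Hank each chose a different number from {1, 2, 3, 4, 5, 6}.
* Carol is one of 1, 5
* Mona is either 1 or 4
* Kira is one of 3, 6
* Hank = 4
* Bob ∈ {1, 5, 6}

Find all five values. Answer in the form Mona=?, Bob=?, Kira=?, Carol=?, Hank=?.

Mona=1, Bob=6, Kira=3, Carol=5, Hank=4

Hank's domain is down to {4}, so Hank = 4. Eliminate 4 elsewhere: Mona.
Mona's domain is down to {1}, so Mona = 1. Eliminate 1 elsewhere: Bob, Carol.
That leaves Carol = 5. So Bob can't be 5.
Bob has just one choice, so Bob = 6. Eliminate 6 elsewhere: Kira.
Kira has just one choice, so Kira = 3.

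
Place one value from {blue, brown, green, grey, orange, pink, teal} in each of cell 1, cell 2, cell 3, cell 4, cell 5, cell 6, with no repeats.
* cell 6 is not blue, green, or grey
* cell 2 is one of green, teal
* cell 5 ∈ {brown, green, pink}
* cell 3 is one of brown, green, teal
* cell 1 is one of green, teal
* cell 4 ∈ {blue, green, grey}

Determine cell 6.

cell 1 and cell 2 share exactly the 2 values {green, teal}; by pigeonhole those values go to them, so strike green, teal from cell 3, cell 4, cell 5, cell 6.
cell 3 has just one choice, so cell 3 = brown. Strike brown from cell 5, cell 6.
That leaves cell 5 = pink. So cell 6 can't be pink.
So cell 6 = orange.

orange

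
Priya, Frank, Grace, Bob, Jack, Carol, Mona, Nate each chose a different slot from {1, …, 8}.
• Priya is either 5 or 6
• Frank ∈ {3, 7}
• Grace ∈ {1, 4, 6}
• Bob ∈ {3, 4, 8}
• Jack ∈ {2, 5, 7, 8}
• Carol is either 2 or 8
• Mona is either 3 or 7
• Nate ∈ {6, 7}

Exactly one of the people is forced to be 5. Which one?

The 8 variables draw from only 8 values {1, 2, 3, 4, 5, 6, 7, 8}, so each is used; only Grace can be 1, hence Grace = 1.
The 7 still-open variables draw from only 7 values {2, 3, 4, 5, 6, 7, 8}, so each is used; only Bob can be 4, hence Bob = 4.
Frank and Mona share exactly the 2 values {3, 7}; by pigeonhole those values go to them, so strike 3, 7 from Jack, Nate.
Nate has just one choice, so Nate = 6. Strike 6 from Priya.
So 5 goes to Priya.

Priya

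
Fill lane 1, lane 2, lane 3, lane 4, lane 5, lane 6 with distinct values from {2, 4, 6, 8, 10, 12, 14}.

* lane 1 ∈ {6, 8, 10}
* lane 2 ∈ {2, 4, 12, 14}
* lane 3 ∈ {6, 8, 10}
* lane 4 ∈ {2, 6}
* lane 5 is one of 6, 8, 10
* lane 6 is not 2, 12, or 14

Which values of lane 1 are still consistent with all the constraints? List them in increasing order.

lane 1, lane 3, lane 5 between them cover only {6, 8, 10} — a naked triple. Remove those values from lane 4, lane 6.
That leaves lane 4 = 2. So lane 2 can't be 2.
That leaves lane 6 = 4. Eliminate 4 elsewhere: lane 2.
No further eliminations apply; lane 1 can still be any of 6, 8, 10.

6, 8, 10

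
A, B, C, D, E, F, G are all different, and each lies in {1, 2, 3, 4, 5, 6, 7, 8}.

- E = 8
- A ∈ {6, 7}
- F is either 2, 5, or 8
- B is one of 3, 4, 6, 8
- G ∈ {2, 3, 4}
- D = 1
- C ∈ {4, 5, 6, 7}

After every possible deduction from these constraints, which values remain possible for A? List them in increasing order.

D must be 1 (only option left).
E must be 8 (only option left). Remove 8 from B, F.
No further eliminations apply; A can still be any of 6, 7.

6, 7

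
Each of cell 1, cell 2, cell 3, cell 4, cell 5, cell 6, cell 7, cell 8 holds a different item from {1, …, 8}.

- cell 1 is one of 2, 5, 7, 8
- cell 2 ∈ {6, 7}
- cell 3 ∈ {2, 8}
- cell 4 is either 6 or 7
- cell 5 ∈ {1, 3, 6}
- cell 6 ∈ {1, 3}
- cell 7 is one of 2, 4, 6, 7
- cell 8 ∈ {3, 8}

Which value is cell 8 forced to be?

8

The 8 variables together cover exactly {1, 2, 3, 4, 5, 6, 7, 8} — 8 values for 8 variables — and 4 appears only in cell 7's list, so cell 7 = 4.
Among the 7 still-open variables, 5 fits only cell 1 (and all 7 values in {1, 2, 3, 5, 6, 7, 8} must be used), so cell 1 = 5.
Among the 6 still-open variables, 2 fits only cell 3 (and all 6 values in {1, 2, 3, 6, 7, 8} must be used), so cell 3 = 2.
The 5 still-open variables draw from only 5 values {1, 3, 6, 7, 8}, so each is used; only cell 8 can be 8, hence cell 8 = 8.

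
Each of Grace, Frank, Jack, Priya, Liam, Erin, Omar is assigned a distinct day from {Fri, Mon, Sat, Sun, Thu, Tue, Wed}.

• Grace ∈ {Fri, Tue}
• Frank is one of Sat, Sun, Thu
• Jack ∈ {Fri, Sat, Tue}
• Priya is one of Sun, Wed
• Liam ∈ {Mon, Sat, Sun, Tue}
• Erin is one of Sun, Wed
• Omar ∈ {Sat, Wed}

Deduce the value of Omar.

The 7 variables draw from only 7 values {Fri, Mon, Sat, Sun, Thu, Tue, Wed}, so each is used; only Liam can be Mon, hence Liam = Mon.
The 6 still-open variables together cover exactly {Fri, Sat, Sun, Thu, Tue, Wed} — 6 values for 6 variables — and Thu appears only in Frank's list, so Frank = Thu.
Priya and Erin between them cover only {Sun, Wed} — a naked pair. Remove those values from Omar.
So Omar = Sat.

Sat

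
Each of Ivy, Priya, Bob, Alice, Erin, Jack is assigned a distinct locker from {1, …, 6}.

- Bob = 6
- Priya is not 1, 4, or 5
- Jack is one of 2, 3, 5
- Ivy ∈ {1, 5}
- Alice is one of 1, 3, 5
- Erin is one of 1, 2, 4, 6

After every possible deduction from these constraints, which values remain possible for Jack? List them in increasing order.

2, 3, 5

Bob has just one choice, so Bob = 6. Strike 6 from Priya, Erin.
The 5 still-open variables draw from only 5 values {1, 2, 3, 4, 5}, so each is used; only Erin can be 4, hence Erin = 4.
No further eliminations apply; Jack can still be any of 2, 3, 5.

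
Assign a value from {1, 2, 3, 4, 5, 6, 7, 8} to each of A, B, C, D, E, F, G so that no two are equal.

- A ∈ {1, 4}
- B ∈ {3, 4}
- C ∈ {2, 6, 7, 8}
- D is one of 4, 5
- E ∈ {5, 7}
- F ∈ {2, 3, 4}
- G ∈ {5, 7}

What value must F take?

2

E and G between them cover only {5, 7} — a naked pair. Remove those values from C, D.
That leaves D = 4. Remove 4 from A, B, F.
That leaves A = 1.
B's domain is down to {3}, so B = 3. Strike 3 from F.
So F = 2.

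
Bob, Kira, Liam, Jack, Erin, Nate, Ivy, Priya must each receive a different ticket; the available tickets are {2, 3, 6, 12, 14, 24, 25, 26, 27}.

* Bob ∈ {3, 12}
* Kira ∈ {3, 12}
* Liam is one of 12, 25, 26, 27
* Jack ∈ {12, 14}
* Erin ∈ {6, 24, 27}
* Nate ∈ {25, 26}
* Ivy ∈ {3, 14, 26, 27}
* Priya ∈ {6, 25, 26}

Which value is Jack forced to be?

Among the 8 variables, 24 fits only Erin (and all 8 values in {3, 6, 12, 14, 24, 25, 26, 27} must be used), so Erin = 24.
The 7 still-open variables together cover exactly {3, 6, 12, 14, 25, 26, 27} — 7 values for 7 variables — and 6 appears only in Priya's list, so Priya = 6.
The 2 variables Bob and Kira are confined to {3, 12}, which locks those values in; drop them from Liam, Jack, Ivy.
So Jack = 14.

14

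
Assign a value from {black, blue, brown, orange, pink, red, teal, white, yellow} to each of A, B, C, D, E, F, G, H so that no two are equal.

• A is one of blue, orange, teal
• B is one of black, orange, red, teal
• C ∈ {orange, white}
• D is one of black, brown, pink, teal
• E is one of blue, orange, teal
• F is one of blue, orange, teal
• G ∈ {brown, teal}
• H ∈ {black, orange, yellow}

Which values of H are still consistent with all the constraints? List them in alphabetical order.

A, E, F between them cover only {blue, orange, teal} — a naked triple. Remove those values from B, C, D, G, H.
C's domain is down to {white}, so C = white.
G must be brown (only option left). Eliminate brown elsewhere: D.
No further eliminations apply; H can still be any of black, yellow.

black, yellow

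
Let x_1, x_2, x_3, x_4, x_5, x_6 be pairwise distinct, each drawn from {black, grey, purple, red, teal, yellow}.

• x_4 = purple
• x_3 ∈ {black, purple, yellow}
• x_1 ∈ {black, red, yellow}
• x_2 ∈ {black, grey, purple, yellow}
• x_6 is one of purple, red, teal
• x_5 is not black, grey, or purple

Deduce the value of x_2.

x_4's domain is down to {purple}, so x_4 = purple. Eliminate purple elsewhere: x_2, x_3, x_6.
The 5 still-open variables together cover exactly {black, grey, red, teal, yellow} — 5 values for 5 variables — and grey appears only in x_2's list, so x_2 = grey.

grey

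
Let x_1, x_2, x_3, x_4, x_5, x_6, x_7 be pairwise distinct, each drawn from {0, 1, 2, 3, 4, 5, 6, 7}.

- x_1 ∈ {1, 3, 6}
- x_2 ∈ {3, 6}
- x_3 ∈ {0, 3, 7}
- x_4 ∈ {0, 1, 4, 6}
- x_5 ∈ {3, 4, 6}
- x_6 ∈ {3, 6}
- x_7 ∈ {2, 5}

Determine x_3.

7

x_2 and x_6 between them cover only {3, 6} — a naked pair. Remove those values from x_1, x_3, x_4, x_5.
x_1 has just one choice, so x_1 = 1. Strike 1 from x_4.
x_5 must be 4 (only option left). Strike 4 from x_4.
x_4 must be 0 (only option left). Eliminate 0 elsewhere: x_3.
So x_3 = 7.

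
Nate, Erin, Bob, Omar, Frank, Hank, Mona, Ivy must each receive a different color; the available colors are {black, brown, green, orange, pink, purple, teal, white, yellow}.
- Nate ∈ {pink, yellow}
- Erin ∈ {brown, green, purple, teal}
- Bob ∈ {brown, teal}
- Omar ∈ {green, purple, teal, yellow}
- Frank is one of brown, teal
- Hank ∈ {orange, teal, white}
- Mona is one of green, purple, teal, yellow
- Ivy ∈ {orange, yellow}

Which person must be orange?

Ivy

The 8 variables together cover exactly {brown, green, orange, pink, purple, teal, white, yellow} — 8 values for 8 variables — and pink appears only in Nate's list, so Nate = pink.
The 7 still-open variables together cover exactly {brown, green, orange, purple, teal, white, yellow} — 7 values for 7 variables — and white appears only in Hank's list, so Hank = white.
The 6 still-open variables together cover exactly {brown, green, orange, purple, teal, yellow} — 6 values for 6 variables — and orange appears only in Ivy's list, so Ivy = orange.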